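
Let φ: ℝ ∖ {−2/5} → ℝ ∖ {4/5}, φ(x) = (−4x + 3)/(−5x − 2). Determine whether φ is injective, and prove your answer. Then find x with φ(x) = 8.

-19/36

Suppose φ(u) = φ(v). Cross-multiplying: (−4u + 3)(−5v − 2) = (−4v + 3)(−5u − 2).
Expanding both sides and cancelling the symmetric terms leaves 23·(u − v) = 0. Since 23 ≠ 0, u = v. Thus φ is injective.
Solving φ(x) = 8: cross-multiplying gives −4x + 3 = 8(−5x − 2), which rearranges to 36x = −19, so x = −19/36.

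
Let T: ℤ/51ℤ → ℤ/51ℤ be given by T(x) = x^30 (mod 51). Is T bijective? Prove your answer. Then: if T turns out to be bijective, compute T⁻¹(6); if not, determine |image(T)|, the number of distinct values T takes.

18

T(7): Repeated squaring mod 51: 7^1 ≡ 7, 7^2 ≡ 7² = 49, 7^4 ≡ 49² = 2401 ≡ 4, 7^8 ≡ 4² = 16, 7^16 ≡ 16² = 256 ≡ 1. Since 30 = 16 + 8 + 4 + 2, 7^30 ≡ 1·16·4·49: 1·16 = 16, then 16·4 = 64 ≡ 13, then 13·49 = 637 ≡ 25. So 7^30 ≡ 25 (mod 51).
T(10): Repeated squaring mod 51: 10^1 ≡ 10, 10^2 ≡ 10² = 100 ≡ 49, 10^4 ≡ 49² = 2401 ≡ 4, 10^8 ≡ 4² = 16, 10^16 ≡ 16² = 256 ≡ 1. Since 30 = 16 + 8 + 4 + 2, 10^30 ≡ 1·16·4·49: 1·16 = 16, then 16·4 = 64 ≡ 13, then 13·49 = 637 ≡ 25. So 10^30 ≡ 25 (mod 51).
So T(7) = T(10) = 25 while 7 ≠ 10, thus T is not injective, hence not bijective.
Since T is not bijective, we determine |image(T)|. Computing x^30 mod 51 for each x (by repeated squaring, reducing mod 51 at every step), the values T(0), T(1), …, T(50) are: 0, 1, 13, 36, 16, 49, 9, 25, 4, 21, 25, 43, 15, 16, 19, 30, 1, 34, 18, 13, 19, 33, 49, 43, 42, 4, 4, 42, 43, 49, 33, 19, 13, 18, 34, 1, 30, 19, 16, 15, 43, 25, 21, 4, 25, 9, 49, 16, 36, 13, 1.
The distinct values are {0, 1, 4, 9, 13, 15, 16, 18, 19, 21, 25, 30, 33, 34, 36, 42, 43, 49}; there are 18 of them.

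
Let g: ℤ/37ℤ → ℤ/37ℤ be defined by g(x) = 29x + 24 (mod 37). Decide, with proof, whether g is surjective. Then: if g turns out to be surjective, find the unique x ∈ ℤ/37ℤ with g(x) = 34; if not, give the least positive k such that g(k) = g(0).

8

Recall that surjectivity means every element of the codomain has a preimage under g.
Since gcd(29, 37) = 1, 29 is invertible modulo 37. Euclid's algorithm: 37 = 1·29 + 8, 29 = 3·8 + 5, 8 = 1·5 + 3, 5 = 1·3 + 2, 3 = 1·2 + 1; back-substituting gives 1 = 23·29 − 18·37, so 29⁻¹ ≡ 23 (mod 37).
For any y ∈ ℤ/37ℤ, x = 23(y − 24) mod 37 satisfies g(x) = 29·23(y − 24) + 24 ≡ y (since 29·23 ≡ 1 mod 37). So every y has a preimage.
So g is surjective.
Since g is surjective, we compute g⁻¹(34): solve 29x + 24 ≡ 34 (mod 37), i.e. 29x ≡ 10 (mod 37).
Multiplying by 29⁻¹ = 23 gives x ≡ 23·10 = 230 = 6·37 + 8 ≡ 8 (mod 37).
Check: g(8) = 29·8 + 24 = 256 = 6·37 + 34 ≡ 34 (mod 37).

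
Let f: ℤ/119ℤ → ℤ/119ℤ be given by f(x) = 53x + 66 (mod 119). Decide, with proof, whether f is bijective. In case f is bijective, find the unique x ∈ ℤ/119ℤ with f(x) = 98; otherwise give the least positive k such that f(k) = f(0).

50

By definition, f is injective if f(u) = f(v) implies u = v.
Suppose f(u) = f(v) in ℤ/119ℤ. Then 53u + 66 ≡ 53v + 66 (mod 119), hence 53(u − v) ≡ 0 (mod 119).
Since gcd(53, 119) = 1, 53 is invertible modulo 119, thus u − v ≡ 0 (mod 119), i.e. u = v.
We now compute 53⁻¹ mod 119 explicitly. Euclid's algorithm: 119 = 2·53 + 13, 53 = 4·13 + 1; back-substituting gives 1 = 9·53 − 4·119, so 53⁻¹ ≡ 9 (mod 119).
Then y ↦ 9(y − 66) is a two-sided inverse to f, so every y ∈ ℤ/119ℤ has a preimage.
So f is bijective.
Since f is bijective, we compute f⁻¹(98): solve 53x + 66 ≡ 98 (mod 119), i.e. 53x ≡ 32 (mod 119).
Multiplying by 53⁻¹ = 9 gives x ≡ 9·32 = 288 = 2·119 + 50 ≡ 50 (mod 119).
Check: f(50) = 53·50 + 66 = 2716 = 22·119 + 98 ≡ 98 (mod 119).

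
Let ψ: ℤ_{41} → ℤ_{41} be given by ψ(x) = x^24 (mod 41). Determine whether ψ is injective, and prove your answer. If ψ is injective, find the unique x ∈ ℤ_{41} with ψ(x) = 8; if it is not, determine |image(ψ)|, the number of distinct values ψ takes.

ψ(1) = 1^24 = 1.
ψ(3): Repeated squaring mod 41: 3^1 ≡ 3, 3^2 ≡ 3² = 9, 3^4 ≡ 9² = 81 ≡ 40, 3^8 ≡ 40² = 1600 ≡ 1, 3^16 ≡ 1² = 1. Since 24 = 16 + 8, 3^24 ≡ 1·1: 1·1 = 1. So 3^24 ≡ 1 (mod 41).
So ψ(1) = ψ(3) = 1 while 1 ≠ 3, thus ψ is not injective.
Since ψ is not injective, we determine |image(ψ)|. Computing x^24 mod 41 for each x (by repeated squaring, reducing mod 41 at every step), the values ψ(0), ψ(1), …, ψ(40) are: 0, 1, 16, 1, 10, 10, 16, 18, 37, 1, 37, 37, 10, 16, 1, 10, 18, 37, 16, 18, 18, 18, 18, 16, 37, 18, 10, 1, 16, 10, 37, 37, 1, 37, 18, 16, 10, 10, 1, 16, 1.
The distinct values are {0, 1, 10, 16, 18, 37}; there are 6 of them.

6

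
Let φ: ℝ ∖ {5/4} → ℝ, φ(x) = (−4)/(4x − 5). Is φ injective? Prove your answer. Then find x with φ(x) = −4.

Suppose φ(x_1) = φ(x_2). Cross-multiplying: (−4)(4x_2 − 5) = (−4)(4x_1 − 5).
Expanding both sides and cancelling the symmetric terms leaves 16·(x_1 − x_2) = 0. Since 16 ≠ 0, x_1 = x_2. Hence φ is injective.
Solving φ(x) = −4: cross-multiplying gives −4 = −4(4x − 5), which rearranges to 16x = 24, so x = 3/2.

3/2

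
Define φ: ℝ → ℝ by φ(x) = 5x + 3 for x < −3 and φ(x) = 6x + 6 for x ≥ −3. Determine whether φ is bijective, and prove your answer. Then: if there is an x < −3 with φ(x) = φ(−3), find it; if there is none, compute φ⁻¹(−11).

Both pieces are strictly increasing (slopes 5 and 6), so each is injective on its own interval.
The left piece maps (−∞, −3) onto (−∞, −12); the right piece maps [−3, ∞) onto [−12, ∞).
Since −12 = −12, the images partition ℝ: φ is injective and surjective, hence bijective.
Because the two images are disjoint, no x < −3 has φ(x) = φ(−3), so we compute φ⁻¹(−11): −11 lies in [−12, ∞), so solve 6x + 6 = −11: x = (−11 − 6)/6 = −17/6.

-17/6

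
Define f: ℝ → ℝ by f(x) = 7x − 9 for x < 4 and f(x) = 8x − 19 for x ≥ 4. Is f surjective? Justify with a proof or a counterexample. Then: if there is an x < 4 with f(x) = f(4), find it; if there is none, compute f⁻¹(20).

Both pieces are strictly increasing (slopes 7 and 8), so each is injective on its own interval.
The left piece maps (−∞, 4) onto (−∞, 19); the right piece maps [4, ∞) onto [13, ∞).
The union (−∞, 19) ∪ [13, ∞) covers ℝ, so f is surjective.
For the follow-up: the images overlap, so an x < 4 with f(x) = f(4) exists. f(4) = 13; solving 7x − 9 = 13 for x < 4 gives x = (13 + 9)/7 = 22/7.

22/7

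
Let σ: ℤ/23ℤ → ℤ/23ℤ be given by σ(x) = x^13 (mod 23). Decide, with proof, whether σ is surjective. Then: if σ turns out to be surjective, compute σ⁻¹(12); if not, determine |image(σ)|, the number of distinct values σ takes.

Since 23 is prime, the nonzero elements of ℤ/23ℤ form a cyclic group of order 22.
As gcd(13, 22) = 1, raising to the 13th power is a bijection on this group: if a^13 ≡ b^13 then (ab^{−1})^13 = 1, and the only element of order dividing gcd(13, 22) = 1 is 1, so a = b.
With σ(0) = 0 this makes σ injective on all of ℤ/23ℤ, hence bijective (finite equal-size domain and codomain). In particular σ is surjective.
Since σ is surjective, we find the preimage of 12. The inverse of x ↦ x^13 on (ℤ/23ℤ)^× is x ↦ x^17, because 13·17 = 221 = 10·22 + 1 ≡ 1 (mod 22) and x^{22} = 1 for x ≠ 0 (Fermat). So σ⁻¹(12) = 12^17 mod 23.
Repeated squaring mod 23: 12^1 ≡ 12, 12^2 ≡ 12² = 144 ≡ 6, 12^4 ≡ 6² = 36 ≡ 13, 12^8 ≡ 13² = 169 ≡ 8, 12^16 ≡ 8² = 64 ≡ 18. Since 17 = 16 + 1, 12^17 ≡ 18·12: 18·12 = 216 ≡ 9. So 12^17 ≡ 9 (mod 23).
Hence σ⁻¹(12) = 9.

9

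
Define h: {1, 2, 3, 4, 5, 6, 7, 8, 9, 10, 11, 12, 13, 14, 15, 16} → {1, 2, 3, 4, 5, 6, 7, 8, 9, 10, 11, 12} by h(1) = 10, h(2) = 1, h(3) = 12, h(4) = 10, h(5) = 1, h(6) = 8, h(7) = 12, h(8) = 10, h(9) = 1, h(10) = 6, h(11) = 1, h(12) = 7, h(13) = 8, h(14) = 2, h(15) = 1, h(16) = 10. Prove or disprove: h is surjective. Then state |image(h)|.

7

No element maps to 3, so h is not surjective.
The image of h is {1, 2, 6, 7, 8, 10, 12}, which has 7 elements.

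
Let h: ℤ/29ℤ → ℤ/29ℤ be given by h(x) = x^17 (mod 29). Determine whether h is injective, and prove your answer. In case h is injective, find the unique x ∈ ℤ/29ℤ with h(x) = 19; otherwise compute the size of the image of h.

21

Since 29 is prime, the nonzero elements of ℤ/29ℤ form a cyclic group of order 28.
As gcd(17, 28) = 1, raising to the 17th power is a bijection on this group: if x_1^17 ≡ x_2^17 then (x_1x_2^{−1})^17 = 1, and the only element of order dividing gcd(17, 28) = 1 is 1, so x_1 = x_2.
With h(0) = 0 this makes h injective on all of ℤ/29ℤ, hence bijective (finite equal-size domain and codomain). In particular h is injective.
Since h is injective, we find the preimage of 19. The inverse of x ↦ x^17 on (ℤ/29ℤ)^× is x ↦ x^5, because 17·5 = 85 = 3·28 + 1 ≡ 1 (mod 28) and x^{28} = 1 for x ≠ 0 (Fermat). So h⁻¹(19) = 19^5 mod 29.
Repeated squaring mod 29: 19^1 ≡ 19, 19^2 ≡ 19² = 361 ≡ 13, 19^4 ≡ 13² = 169 ≡ 24. Since 5 = 4 + 1, 19^5 ≡ 24·19: 24·19 = 456 ≡ 21. So 19^5 ≡ 21 (mod 29).
Hence h⁻¹(19) = 21.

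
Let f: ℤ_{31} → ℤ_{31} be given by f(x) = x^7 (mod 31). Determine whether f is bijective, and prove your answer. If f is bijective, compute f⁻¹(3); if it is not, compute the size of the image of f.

Since 31 is prime, the nonzero elements of ℤ_{31} form a cyclic group of order 30.
As gcd(7, 30) = 1, raising to the 7th power is a bijection on this group: if x_1^7 ≡ x_2^7 then (x_1x_2^{−1})^7 = 1, and the only element of order dividing gcd(7, 30) = 1 is 1, so x_1 = x_2.
With f(0) = 0 this makes f injective on all of ℤ_{31}, hence bijective (finite equal-size domain and codomain). In particular f is bijective.
Since f is bijective, we find the preimage of 3. The inverse of x ↦ x^7 on (ℤ_{31})^× is x ↦ x^13, because 7·13 = 91 = 3·30 + 1 ≡ 1 (mod 30) and x^{30} = 1 for x ≠ 0 (Fermat). So f⁻¹(3) = 3^13 mod 31.
Repeated squaring mod 31: 3^1 ≡ 3, 3^2 ≡ 3² = 9, 3^4 ≡ 9² = 81 ≡ 19, 3^8 ≡ 19² = 361 ≡ 20. Since 13 = 8 + 4 + 1, 3^13 ≡ 20·19·3: 20·19 = 380 ≡ 8, then 8·3 = 24. So 3^13 ≡ 24 (mod 31).
Hence f⁻¹(3) = 24.

24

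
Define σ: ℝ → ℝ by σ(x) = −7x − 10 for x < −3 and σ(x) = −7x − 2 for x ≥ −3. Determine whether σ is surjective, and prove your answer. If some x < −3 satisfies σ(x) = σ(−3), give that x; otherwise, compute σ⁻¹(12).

Both pieces are strictly decreasing (slopes −7 and −7), so each is injective on its own interval.
The left piece maps (−∞, −3) onto (11, ∞); the right piece maps [−3, ∞) onto (−∞, 19].
The union (11, ∞) ∪ (−∞, 19] covers ℝ, so σ is surjective.
For the follow-up: the images overlap, so an x < −3 with σ(x) = σ(−3) exists. σ(−3) = 19; solving −7x − 10 = 19 for x < −3 gives x = (19 + 10)/(−7) = −29/7.

-29/7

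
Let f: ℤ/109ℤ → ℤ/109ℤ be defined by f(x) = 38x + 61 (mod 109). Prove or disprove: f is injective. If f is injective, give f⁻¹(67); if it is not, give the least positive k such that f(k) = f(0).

69

Suppose f(u) = f(v) in ℤ/109ℤ. Then 38u + 61 ≡ 38v + 61 (mod 109), thus 38(u − v) ≡ 0 (mod 109).
Since gcd(38, 109) = 1, 38 is invertible modulo 109, hence u − v ≡ 0 (mod 109), i.e. u = v.
Therefore f is injective.
We now compute 38⁻¹ mod 109 explicitly. Euclid's algorithm: 109 = 2·38 + 33, 38 = 1·33 + 5, 33 = 6·5 + 3, 5 = 1·3 + 2, 3 = 1·2 + 1; back-substituting gives 1 = 66·38 − 23·109, so 38⁻¹ ≡ 66 (mod 109).
Since f is injective, we compute f⁻¹(67): solve 38x + 61 ≡ 67 (mod 109), i.e. 38x ≡ 6 (mod 109).
Multiplying by 38⁻¹ = 66 gives x ≡ 66·6 = 396 = 3·109 + 69 ≡ 69 (mod 109).
Check: f(69) = 38·69 + 61 = 2683 = 24·109 + 67 ≡ 67 (mod 109).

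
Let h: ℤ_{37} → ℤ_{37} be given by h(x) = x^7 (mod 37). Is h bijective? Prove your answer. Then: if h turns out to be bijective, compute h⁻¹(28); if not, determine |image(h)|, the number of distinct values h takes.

Since 37 is prime, the nonzero elements of ℤ_{37} form a cyclic group of order 36.
As gcd(7, 36) = 1, raising to the 7th power is a bijection on this group: if u^7 ≡ v^7 then (uv^{−1})^7 = 1, and the only element of order dividing gcd(7, 36) = 1 is 1, so u = v.
With h(0) = 0 this makes h injective on all of ℤ_{37}, hence bijective (finite equal-size domain and codomain). In particular h is bijective.
Since h is bijective, we find the preimage of 28. The inverse of x ↦ x^7 on (ℤ_{37})^× is x ↦ x^31, because 7·31 = 217 = 6·36 + 1 ≡ 1 (mod 36) and x^{36} = 1 for x ≠ 0 (Fermat). So h⁻¹(28) = 28^31 mod 37.
Repeated squaring mod 37: 28^1 ≡ 28, 28^2 ≡ 28² = 784 ≡ 7, 28^4 ≡ 7² = 49 ≡ 12, 28^8 ≡ 12² = 144 ≡ 33, 28^16 ≡ 33² = 1089 ≡ 16. Since 31 = 16 + 8 + 4 + 2 + 1, 28^31 ≡ 16·33·12·7·28: 16·33 = 528 ≡ 10, then 10·12 = 120 ≡ 9, then 9·7 = 63 ≡ 26, then 26·28 = 728 ≡ 25. So 28^31 ≡ 25 (mod 37).
Hence h⁻¹(28) = 25.

25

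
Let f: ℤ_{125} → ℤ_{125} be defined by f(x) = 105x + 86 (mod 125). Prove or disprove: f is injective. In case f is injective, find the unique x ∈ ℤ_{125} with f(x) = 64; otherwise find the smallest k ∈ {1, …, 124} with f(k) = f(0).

We have gcd(105, 125) = 5 > 1. Taking u = 0 and v = 25: f(0) = 86 and f(25) = 105·25 + 86 = 2711 ≡ 86 (mod 125).
So f(0) = f(25) while 0 ≠ 25, therefore f is not injective.
Since f is not injective, we find the least positive k with f(k) = f(0): this means 105k ≡ 0 (mod 125), i.e. 125 ∣ 105k. Since gcd(105, 125) = 5, dividing through by 5 this holds exactly when 25 ∣ 21k, and as gcd(21, 25) = 1, exactly when 25 ∣ k.
The smallest positive such k is 25.

25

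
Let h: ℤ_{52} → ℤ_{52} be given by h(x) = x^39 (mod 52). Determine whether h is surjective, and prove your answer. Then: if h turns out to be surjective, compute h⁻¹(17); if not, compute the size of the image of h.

15

h(2): Repeated squaring mod 52: 2^1 ≡ 2, 2^2 ≡ 2² = 4, 2^4 ≡ 4² = 16, 2^8 ≡ 16² = 256 ≡ 48, 2^16 ≡ 48² = 2304 ≡ 16, 2^32 ≡ 16² = 256 ≡ 48. Since 39 = 32 + 4 + 2 + 1, 2^39 ≡ 48·16·4·2: 48·16 = 768 ≡ 40, then 40·4 = 160 ≡ 4, then 4·2 = 8. So 2^39 ≡ 8 (mod 52).
h(6): Repeated squaring mod 52: 6^1 ≡ 6, 6^2 ≡ 6² = 36, 6^4 ≡ 36² = 1296 ≡ 48, 6^8 ≡ 48² = 2304 ≡ 16, 6^16 ≡ 16² = 256 ≡ 48, 6^32 ≡ 48² = 2304 ≡ 16. Since 39 = 32 + 4 + 2 + 1, 6^39 ≡ 16·48·36·6: 16·48 = 768 ≡ 40, then 40·36 = 1440 ≡ 36, then 36·6 = 216 ≡ 8. So 6^39 ≡ 8 (mod 52).
So h(2) = h(6) = 8 while 2 ≠ 6, thus h is not injective.
A non-injective map from the 52-element set ℤ_{52} to itself takes at most 51 distinct values, so it cannot be surjective. Therefore h is not surjective.
Since h is not surjective, we determine |image(h)|. Computing x^39 mod 52 for each x (by repeated squaring, reducing mod 52 at every step), the values h(0), h(1), …, h(51) are: 0, 1, 8, 27, 12, 21, 8, 31, 44, 1, 12, 31, 12, 13, 40, 47, 40, 25, 8, 47, 44, 5, 40, 51, 44, 25, 0, 27, 8, 1, 12, 47, 8, 5, 44, 27, 12, 5, 12, 39, 40, 21, 40, 51, 8, 21, 44, 31, 40, 25, 44, 51.
The distinct values are {0, 1, 5, 8, 12, 13, 21, 25, 27, 31, 39, 40, 44, 47, 51}; there are 15 of them.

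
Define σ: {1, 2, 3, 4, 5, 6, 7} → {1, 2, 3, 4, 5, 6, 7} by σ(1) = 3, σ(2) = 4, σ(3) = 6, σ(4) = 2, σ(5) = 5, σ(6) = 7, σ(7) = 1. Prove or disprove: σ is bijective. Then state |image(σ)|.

7

The values 3, 4, 6, 2, 5, 7, 1 are a permutation of {1, 2, 3, 4, 5, 6, 7}: each element appears exactly once.
So σ is injective and surjective, hence bijective.
The image of σ is {1, 2, 3, 4, 5, 6, 7}, which has 7 elements.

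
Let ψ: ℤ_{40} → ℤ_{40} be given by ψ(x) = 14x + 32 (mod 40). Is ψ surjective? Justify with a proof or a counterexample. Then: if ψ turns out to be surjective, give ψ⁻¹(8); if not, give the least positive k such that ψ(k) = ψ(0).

Recall that surjectivity means every element of the codomain has a preimage under ψ.
Since gcd(14, 40) = 2, we have 14x ≡ 0 (mod 2) for all x, so ψ(x) ≡ 0 (mod 2).
But 1 ≢ 0 (mod 2), so 1 ∈ ℤ_{40} has no preimage. Thus ψ is not surjective.
Since ψ is not surjective, we find the least positive k with ψ(k) = ψ(0): this means 14k ≡ 0 (mod 40), i.e. 40 ∣ 14k. Since gcd(14, 40) = 2, dividing through by 2 this holds exactly when 20 ∣ 7k, and as gcd(7, 20) = 1, exactly when 20 ∣ k.
The smallest positive such k is 20.

20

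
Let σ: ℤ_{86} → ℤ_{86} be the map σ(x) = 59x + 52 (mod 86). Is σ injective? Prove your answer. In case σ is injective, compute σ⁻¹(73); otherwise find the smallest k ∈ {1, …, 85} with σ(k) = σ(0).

47

By definition, σ is injective when σ(x_1) = σ(x_2) forces x_1 = x_2.
If σ(x_1) = σ(x_2), then 59x_1 ≡ 59x_2 (mod 86). Because gcd(59, 86) = 1, we may cancel 59 to get x_1 ≡ x_2 (mod 86).
Hence σ is injective.
We now compute 59⁻¹ mod 86 explicitly. Euclid's algorithm: 86 = 1·59 + 27, 59 = 2·27 + 5, 27 = 5·5 + 2, 5 = 2·2 + 1; back-substituting gives 1 = 35·59 − 24·86, so 59⁻¹ ≡ 35 (mod 86).
Since σ is injective, we compute σ⁻¹(73): solve 59x + 52 ≡ 73 (mod 86), i.e. 59x ≡ 21 (mod 86).
Multiplying by 59⁻¹ = 35 gives x ≡ 35·21 = 735 = 8·86 + 47 ≡ 47 (mod 86).
Check: σ(47) = 59·47 + 52 = 2825 = 32·86 + 73 ≡ 73 (mod 86).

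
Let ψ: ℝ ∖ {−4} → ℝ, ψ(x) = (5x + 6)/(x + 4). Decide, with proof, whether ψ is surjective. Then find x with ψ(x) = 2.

If ψ(x) = 5, cross-multiplying gives 1(5x + 6) = 5(x + 4), which simplifies to 6 = 20 — false.  So 5 has no preimage and ψ is not surjective.
Solving ψ(x) = 2: cross-multiplying gives 5x + 6 = 2(x + 4), which rearranges to 3x = 2, so x = 2/3.

2/3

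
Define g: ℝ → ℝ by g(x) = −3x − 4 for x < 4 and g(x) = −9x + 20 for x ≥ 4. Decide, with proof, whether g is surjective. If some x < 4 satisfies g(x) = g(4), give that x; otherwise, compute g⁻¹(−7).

1

Both pieces are strictly decreasing (slopes −3 and −9), so each is injective on its own interval.
The left piece maps (−∞, 4) onto (−16, ∞); the right piece maps [4, ∞) onto (−∞, −16].
These images together cover ℝ, so g is surjective.
Because the two images are disjoint, no x < 4 has g(x) = g(4), so we compute g⁻¹(−7): −7 lies in (−16, ∞), so solve −3x − 4 = −7: x = (−7 + 4)/(−3) = 1.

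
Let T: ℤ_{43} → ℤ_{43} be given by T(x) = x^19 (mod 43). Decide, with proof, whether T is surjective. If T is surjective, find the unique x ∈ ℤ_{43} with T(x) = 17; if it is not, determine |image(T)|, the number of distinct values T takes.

9

Since 43 is prime, the nonzero elements of ℤ_{43} form a cyclic group of order 42.
As gcd(19, 42) = 1, raising to the 19th power is a bijection on this group: if s^19 ≡ t^19 then (st^{−1})^19 = 1, and the only element of order dividing gcd(19, 42) = 1 is 1, so s = t.
With T(0) = 0 this makes T injective on all of ℤ_{43}, hence bijective (finite equal-size domain and codomain). In particular T is surjective.
Since T is surjective, we find the preimage of 17. The inverse of x ↦ x^19 on (ℤ_{43})^× is x ↦ x^31, because 19·31 = 589 = 14·42 + 1 ≡ 1 (mod 42) and x^{42} = 1 for x ≠ 0 (Fermat). So T⁻¹(17) = 17^31 mod 43.
Repeated squaring mod 43: 17^1 ≡ 17, 17^2 ≡ 17² = 289 ≡ 31, 17^4 ≡ 31² = 961 ≡ 15, 17^8 ≡ 15² = 225 ≡ 10, 17^16 ≡ 10² = 100 ≡ 14. Since 31 = 16 + 8 + 4 + 2 + 1, 17^31 ≡ 14·10·15·31·17: 14·10 = 140 ≡ 11, then 11·15 = 165 ≡ 36, then 36·31 = 1116 ≡ 41, then 41·17 = 697 ≡ 9. So 17^31 ≡ 9 (mod 43).
Hence T⁻¹(17) = 9.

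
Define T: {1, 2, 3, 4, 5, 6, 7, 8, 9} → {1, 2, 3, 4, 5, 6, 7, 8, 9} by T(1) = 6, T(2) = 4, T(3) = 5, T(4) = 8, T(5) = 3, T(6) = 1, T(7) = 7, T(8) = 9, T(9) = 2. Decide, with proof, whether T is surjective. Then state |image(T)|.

9

Every element of the codomain has a preimage: 1 = T(6), 2 = T(9), 3 = T(5), 4 = T(2), 5 = T(3), 6 = T(1), 7 = T(7), 8 = T(4), 9 = T(8).
Hence T is surjective.
The image of T is {1, 2, 3, 4, 5, 6, 7, 8, 9}, which has 9 elements.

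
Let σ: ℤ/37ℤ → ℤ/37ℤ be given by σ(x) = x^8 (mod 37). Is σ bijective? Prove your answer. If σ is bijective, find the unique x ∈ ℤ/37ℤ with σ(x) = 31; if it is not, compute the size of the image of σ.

10

σ(1) = 1^8 = 1.
σ(6): Repeated squaring mod 37: 6^1 ≡ 6, 6^2 ≡ 6² = 36, 6^4 ≡ 36² = 1296 ≡ 1, 6^8 ≡ 1² = 1. So 6^8 ≡ 1 (mod 37).
So σ(1) = σ(6) = 1 while 1 ≠ 6, therefore σ is not injective, hence not bijective.
Since σ is not bijective, we determine |image(σ)|. Computing x^8 mod 37 for each x (by repeated squaring, reducing mod 37 at every step), the values σ(0), σ(1), …, σ(36) are: 0, 1, 34, 12, 9, 16, 1, 16, 10, 33, 26, 10, 34, 9, 26, 7, 7, 33, 12, 12, 33, 7, 7, 26, 9, 34, 10, 26, 33, 10, 16, 1, 16, 9, 12, 34, 1.
The distinct values are {0, 1, 7, 9, 10, 12, 16, 26, 33, 34}; there are 10 of them.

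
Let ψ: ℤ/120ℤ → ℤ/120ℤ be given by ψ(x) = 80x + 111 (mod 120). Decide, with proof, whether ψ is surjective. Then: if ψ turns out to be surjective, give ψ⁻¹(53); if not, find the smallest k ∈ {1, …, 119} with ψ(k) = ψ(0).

3

Recall that ψ is surjective if every y in the codomain equals ψ(x) for some x in the domain.
Since gcd(80, 120) = 40, we have 80x ≡ 0 (mod 40) for all x, so ψ(x) ≡ 31 (mod 40).
But 0 ≢ 31 (mod 40), so 0 ∈ ℤ/120ℤ has no preimage. Therefore ψ is not surjective.
Since ψ is not surjective, we find the least positive k with ψ(k) = ψ(0): this means 80k ≡ 0 (mod 120), i.e. 120 ∣ 80k. Since gcd(80, 120) = 40, dividing through by 40 this holds exactly when 3 ∣ 2k, and as gcd(2, 3) = 1, exactly when 3 ∣ k.
The smallest positive such k is 3.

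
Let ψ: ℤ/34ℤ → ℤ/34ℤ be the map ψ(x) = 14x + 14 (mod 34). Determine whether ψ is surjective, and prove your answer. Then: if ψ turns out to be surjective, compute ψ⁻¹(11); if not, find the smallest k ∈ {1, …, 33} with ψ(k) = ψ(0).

17

Recall that surjectivity means every element of the codomain has a preimage under ψ.
Since gcd(14, 34) = 2, we have 14x ≡ 0 (mod 2) for all x, so ψ(x) ≡ 0 (mod 2).
But 1 ≢ 0 (mod 2), so 1 ∈ ℤ/34ℤ has no preimage. So ψ is not surjective.
Since ψ is not surjective, we find the least positive k with ψ(k) = ψ(0): this means 14k ≡ 0 (mod 34), i.e. 34 ∣ 14k. Since gcd(14, 34) = 2, dividing through by 2 this holds exactly when 17 ∣ 7k, and as gcd(7, 17) = 1, exactly when 17 ∣ k.
The smallest positive such k is 17.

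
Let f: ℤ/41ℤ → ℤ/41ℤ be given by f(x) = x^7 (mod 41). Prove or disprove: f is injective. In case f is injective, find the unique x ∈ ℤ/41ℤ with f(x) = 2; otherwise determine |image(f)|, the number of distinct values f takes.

8

Since 41 is prime, the nonzero elements of ℤ/41ℤ form a cyclic group of order 40.
As gcd(7, 40) = 1, raising to the 7th power is a bijection on this group: if u^7 ≡ v^7 then (uv^{−1})^7 = 1, and the only element of order dividing gcd(7, 40) = 1 is 1, so u = v.
With f(0) = 0 this makes f injective on all of ℤ/41ℤ, hence bijective (finite equal-size domain and codomain). In particular f is injective.
Since f is injective, we find the preimage of 2. The inverse of x ↦ x^7 on (ℤ/41ℤ)^× is x ↦ x^23, because 7·23 = 161 = 4·40 + 1 ≡ 1 (mod 40) and x^{40} = 1 for x ≠ 0 (Fermat). So f⁻¹(2) = 2^23 mod 41.
Repeated squaring mod 41: 2^1 ≡ 2, 2^2 ≡ 2² = 4, 2^4 ≡ 4² = 16, 2^8 ≡ 16² = 256 ≡ 10, 2^16 ≡ 10² = 100 ≡ 18. Since 23 = 16 + 4 + 2 + 1, 2^23 ≡ 18·16·4·2: 18·16 = 288 ≡ 1, then 1·4 = 4, then 4·2 = 8. So 2^23 ≡ 8 (mod 41).
Hence f⁻¹(2) = 8.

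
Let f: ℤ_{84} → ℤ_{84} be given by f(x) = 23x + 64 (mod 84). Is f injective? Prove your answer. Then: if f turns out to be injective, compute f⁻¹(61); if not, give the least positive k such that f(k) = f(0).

If f(u) = f(v), then 23u ≡ 23v (mod 84). Because gcd(23, 84) = 1, we may cancel 23 to get u ≡ v (mod 84).
Thus f is injective.
We now compute 23⁻¹ mod 84 explicitly. Euclid's algorithm: 84 = 3·23 + 15, 23 = 1·15 + 8, 15 = 1·8 + 7, 8 = 1·7 + 1; back-substituting gives 1 = 11·23 − 3·84, so 23⁻¹ ≡ 11 (mod 84).
Since f is injective, we compute f⁻¹(61): solve 23x + 64 ≡ 61 (mod 84), i.e. 23x ≡ 81 (mod 84).
Multiplying by 23⁻¹ = 11 gives x ≡ 11·81 = 891 = 10·84 + 51 ≡ 51 (mod 84).
Check: f(51) = 23·51 + 64 = 1237 = 14·84 + 61 ≡ 61 (mod 84).

51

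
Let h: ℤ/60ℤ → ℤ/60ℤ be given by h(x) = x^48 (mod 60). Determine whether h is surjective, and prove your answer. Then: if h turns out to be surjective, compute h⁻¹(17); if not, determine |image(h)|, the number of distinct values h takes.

h(2): Repeated squaring mod 60: 2^1 ≡ 2, 2^2 ≡ 2² = 4, 2^4 ≡ 4² = 16, 2^8 ≡ 16² = 256 ≡ 16, 2^16 ≡ 16² = 256 ≡ 16, 2^32 ≡ 16² = 256 ≡ 16. Since 48 = 32 + 16, 2^48 ≡ 16·16: 16·16 = 256 ≡ 16. So 2^48 ≡ 16 (mod 60).
h(4): Repeated squaring mod 60: 4^1 ≡ 4, 4^2 ≡ 4² = 16, 4^4 ≡ 16² = 256 ≡ 16, 4^8 ≡ 16² = 256 ≡ 16, 4^16 ≡ 16² = 256 ≡ 16, 4^32 ≡ 16² = 256 ≡ 16. Since 48 = 32 + 16, 4^48 ≡ 16·16: 16·16 = 256 ≡ 16. So 4^48 ≡ 16 (mod 60).
So h(2) = h(4) = 16 while 2 ≠ 4, hence h is not injective.
A non-injective map from the 60-element set ℤ/60ℤ to itself takes at most 59 distinct values, so it cannot be surjective. Thus h is not surjective.
Since h is not surjective, we determine |image(h)|. Computing x^48 mod 60 for each x (by repeated squaring, reducing mod 60 at every step), the values h(0), h(1), …, h(59) are: 0, 1, 16, 21, 16, 25, 36, 1, 16, 21, 40, 1, 36, 1, 16, 45, 16, 1, 36, 1, 40, 21, 16, 1, 36, 25, 16, 21, 16, 1, 0, 1, 16, 21, 16, 25, 36, 1, 16, 21, 40, 1, 36, 1, 16, 45, 16, 1, 36, 1, 40, 21, 16, 1, 36, 25, 16, 21, 16, 1.
The distinct values are {0, 1, 16, 21, 25, 36, 40, 45}; there are 8 of them.

8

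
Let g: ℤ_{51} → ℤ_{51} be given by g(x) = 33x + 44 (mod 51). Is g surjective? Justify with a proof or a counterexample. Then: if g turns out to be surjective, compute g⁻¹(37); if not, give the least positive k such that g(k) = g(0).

Recall: g is surjective if every y in the codomain equals g(x) for some x in the domain.
Since gcd(33, 51) = 3, we have 33x ≡ 0 (mod 3) for all x, so g(x) ≡ 2 (mod 3).
But 0 ≢ 2 (mod 3), so 0 ∈ ℤ_{51} has no preimage. So g is not surjective.
Since g is not surjective, we find the least positive k with g(k) = g(0): this means 33k ≡ 0 (mod 51), i.e. 51 ∣ 33k. Since gcd(33, 51) = 3, dividing through by 3 this holds exactly when 17 ∣ 11k, and as gcd(11, 17) = 1, exactly when 17 ∣ k.
The smallest positive such k is 17.

17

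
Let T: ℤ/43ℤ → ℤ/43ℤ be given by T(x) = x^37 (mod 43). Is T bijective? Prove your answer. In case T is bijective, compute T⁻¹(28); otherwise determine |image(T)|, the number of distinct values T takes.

Since 43 is prime, the nonzero elements of ℤ/43ℤ form a cyclic group of order 42.
As gcd(37, 42) = 1, raising to the 37th power is a bijection on this group: if u^37 ≡ v^37 then (uv^{−1})^37 = 1, and the only element of order dividing gcd(37, 42) = 1 is 1, so u = v.
With T(0) = 0 this makes T injective on all of ℤ/43ℤ, hence bijective (finite equal-size domain and codomain). In particular T is bijective.
Since T is bijective, we find the preimage of 28. The inverse of x ↦ x^37 on (ℤ/43ℤ)^× is x ↦ x^25, because 37·25 = 925 = 22·42 + 1 ≡ 1 (mod 42) and x^{42} = 1 for x ≠ 0 (Fermat). So T⁻¹(28) = 28^25 mod 43.
Repeated squaring mod 43: 28^1 ≡ 28, 28^2 ≡ 28² = 784 ≡ 10, 28^4 ≡ 10² = 100 ≡ 14, 28^8 ≡ 14² = 196 ≡ 24, 28^16 ≡ 24² = 576 ≡ 17. Since 25 = 16 + 8 + 1, 28^25 ≡ 17·24·28: 17·24 = 408 ≡ 21, then 21·28 = 588 ≡ 29. So 28^25 ≡ 29 (mod 43).
Hence T⁻¹(28) = 29.

29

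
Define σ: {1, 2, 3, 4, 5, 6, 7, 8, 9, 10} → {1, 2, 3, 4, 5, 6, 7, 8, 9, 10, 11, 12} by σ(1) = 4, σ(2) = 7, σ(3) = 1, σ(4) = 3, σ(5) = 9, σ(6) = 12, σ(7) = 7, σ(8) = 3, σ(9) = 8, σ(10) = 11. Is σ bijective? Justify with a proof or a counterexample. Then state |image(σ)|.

8

σ(2) = 7 = σ(7) with 2 ≠ 7, so σ is not injective, hence not bijective.
The image of σ is {1, 3, 4, 7, 8, 9, 11, 12}, which has 8 elements.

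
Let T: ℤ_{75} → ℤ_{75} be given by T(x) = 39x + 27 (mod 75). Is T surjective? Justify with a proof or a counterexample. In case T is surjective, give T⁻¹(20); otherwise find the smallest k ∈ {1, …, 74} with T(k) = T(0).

25

Recall that surjectivity means every element of the codomain has a preimage under T.
Since gcd(39, 75) = 3, we have 39x ≡ 0 (mod 3) for all x, so T(x) ≡ 0 (mod 3).
But 1 ≢ 0 (mod 3), so 1 ∈ ℤ_{75} has no preimage. So T is not surjective.
Since T is not surjective, we find the least positive k with T(k) = T(0): this means 39k ≡ 0 (mod 75), i.e. 75 ∣ 39k. Since gcd(39, 75) = 3, dividing through by 3 this holds exactly when 25 ∣ 13k, and as gcd(13, 25) = 1, exactly when 25 ∣ k.
The smallest positive such k is 25.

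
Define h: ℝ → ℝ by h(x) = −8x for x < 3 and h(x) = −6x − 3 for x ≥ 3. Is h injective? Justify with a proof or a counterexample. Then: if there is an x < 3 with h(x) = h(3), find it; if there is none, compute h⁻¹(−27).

21/8

Both pieces are strictly decreasing (slopes −8 and −6), so each is injective on its own interval.
The left piece maps (−∞, 3) onto (−24, ∞); the right piece maps [3, ∞) onto (−∞, −21].
These images overlap. In particular h(3) = −21 (right piece), and solving −8x = −21 on the left piece gives x = 21/8 < 3.
So h(21/8) = h(3) with 21/8 ≠ 3, and h is not injective. This x = 21/8 is the requested value below 3.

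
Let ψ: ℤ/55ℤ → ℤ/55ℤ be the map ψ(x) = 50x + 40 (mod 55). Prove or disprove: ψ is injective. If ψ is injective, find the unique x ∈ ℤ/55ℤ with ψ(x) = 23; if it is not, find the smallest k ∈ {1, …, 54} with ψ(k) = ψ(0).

11

We have gcd(50, 55) = 5 > 1. Taking a = 0 and b = 11: ψ(0) = 40 and ψ(11) = 50·11 + 40 = 590 ≡ 40 (mod 55).
So ψ(0) = ψ(11) while 0 ≠ 11, thus ψ is not injective.
Since ψ is not injective, we find the least positive k with ψ(k) = ψ(0): this means 50k ≡ 0 (mod 55), i.e. 55 ∣ 50k. Since gcd(50, 55) = 5, dividing through by 5 this holds exactly when 11 ∣ 10k, and as gcd(10, 11) = 1, exactly when 11 ∣ k.
The smallest positive such k is 11.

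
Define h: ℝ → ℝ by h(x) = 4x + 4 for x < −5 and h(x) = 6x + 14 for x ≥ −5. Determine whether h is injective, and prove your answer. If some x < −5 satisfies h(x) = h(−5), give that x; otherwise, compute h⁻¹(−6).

-10/3

Both pieces are strictly increasing (slopes 4 and 6), so each is injective on its own interval.
The left piece maps (−∞, −5) onto (−∞, −16); the right piece maps [−5, ∞) onto [−16, ∞).
These images are disjoint, so no value is attained by both pieces. So h is injective.
Because the two images are disjoint, no x < −5 has h(x) = h(−5), so we compute h⁻¹(−6): −6 lies in [−16, ∞), so solve 6x + 14 = −6: x = (−6 − 14)/6 = −10/3.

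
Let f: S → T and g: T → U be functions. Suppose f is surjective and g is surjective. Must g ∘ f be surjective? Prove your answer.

Let c ∈ U. Since g is surjective, there is b ∈ T with g(b) = c. Since f is surjective, there is a ∈ S with f(a) = b.
Then (g ∘ f)(a) = g(b) = c. So g ∘ f is surjective.

surjective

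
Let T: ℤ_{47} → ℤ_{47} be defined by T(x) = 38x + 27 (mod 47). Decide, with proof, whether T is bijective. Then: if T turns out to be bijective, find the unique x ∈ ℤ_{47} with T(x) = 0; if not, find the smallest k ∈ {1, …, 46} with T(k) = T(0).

Recall: injectivity means: for all x_1, x_2 in the domain, T(x_1) = T(x_2) implies x_1 = x_2.
If T(x_1) = T(x_2), then 38x_1 ≡ 38x_2 (mod 47). Because gcd(38, 47) = 1, we may cancel 38 to get x_1 ≡ x_2 (mod 47).
We now compute 38⁻¹ mod 47 explicitly. Euclid's algorithm: 47 = 1·38 + 9, 38 = 4·9 + 2, 9 = 4·2 + 1; back-substituting gives 1 = 26·38 − 21·47, so 38⁻¹ ≡ 26 (mod 47).
Then y ↦ 26(y − 27) is a two-sided inverse to T, so every y ∈ ℤ_{47} has a preimage.
Thus T is bijective.
Since T is bijective, we compute T⁻¹(0): solve 38x + 27 ≡ 0 (mod 47), i.e. 38x ≡ 20 (mod 47).
Multiplying by 38⁻¹ = 26 gives x ≡ 26·20 = 520 = 11·47 + 3 ≡ 3 (mod 47).
Check: T(3) = 38·3 + 27 = 141 = 3·47 + 0 ≡ 0 (mod 47).

3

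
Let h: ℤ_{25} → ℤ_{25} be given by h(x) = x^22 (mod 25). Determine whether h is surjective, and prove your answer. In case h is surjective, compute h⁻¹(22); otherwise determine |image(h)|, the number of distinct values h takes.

h(0) = 0^22 = 0.
h(5): Repeated squaring mod 25: 5^1 ≡ 5, 5^2 ≡ 5² = 25 ≡ 0, 5^4 ≡ 0² = 0, 5^8 ≡ 0² = 0, 5^16 ≡ 0² = 0. Since 22 = 16 + 4 + 2, 5^22 ≡ 0·0·0: 0·0 = 0, then 0·0 = 0. So 5^22 ≡ 0 (mod 25).
So h(0) = h(5) = 0 while 0 ≠ 5, so h is not injective.
A non-injective map from the 25-element set ℤ_{25} to itself takes at most 24 distinct values, so it cannot be surjective. So h is not surjective.
Since h is not surjective, we determine |image(h)|. Computing x^22 mod 25 for each x (by repeated squaring, reducing mod 25 at every step), the values h(0), h(1), …, h(24) are: 0, 1, 4, 9, 16, 0, 11, 24, 14, 6, 0, 21, 19, 19, 21, 0, 6, 14, 24, 11, 0, 16, 9, 4, 1.
The distinct values are {0, 1, 4, 6, 9, 11, 14, 16, 19, 21, 24}; there are 11 of them.

11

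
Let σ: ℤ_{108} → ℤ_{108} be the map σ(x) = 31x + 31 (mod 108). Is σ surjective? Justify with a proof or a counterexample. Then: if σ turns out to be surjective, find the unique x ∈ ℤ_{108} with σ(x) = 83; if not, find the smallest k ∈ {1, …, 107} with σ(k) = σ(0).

40

Since gcd(31, 108) = 1, 31 is invertible modulo 108. Euclid's algorithm: 108 = 3·31 + 15, 31 = 2·15 + 1; back-substituting gives 1 = 7·31 − 2·108, so 31⁻¹ ≡ 7 (mod 108).
Then y ↦ 7(y − 31) is a two-sided inverse to σ, so every y ∈ ℤ_{108} has a preimage.
Hence σ is surjective.
Since σ is surjective, we find σ⁻¹(83): we need 31x ≡ 83 − 31 ≡ 52 (mod 108). Using 31⁻¹ = 7: x ≡ 7·52 = 364 = 3·108 + 40, so x = 40.
Check: σ(40) = 31·40 + 31 = 1271 = 11·108 + 83 ≡ 83 (mod 108).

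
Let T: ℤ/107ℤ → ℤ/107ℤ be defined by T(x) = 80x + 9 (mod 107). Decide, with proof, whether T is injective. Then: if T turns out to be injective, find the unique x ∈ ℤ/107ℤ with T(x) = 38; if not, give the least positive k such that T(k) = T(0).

98

Suppose T(u) = T(v) in ℤ/107ℤ. Then 80u + 9 ≡ 80v + 9 (mod 107), thus 80(u − v) ≡ 0 (mod 107).
Since gcd(80, 107) = 1, 80 is invertible modulo 107, thus u − v ≡ 0 (mod 107), i.e. u = v.
Hence T is injective.
We now compute 80⁻¹ mod 107 explicitly. Euclid's algorithm: 107 = 1·80 + 27, 80 = 2·27 + 26, 27 = 1·26 + 1; back-substituting gives 1 = 103·80 − 77·107, so 80⁻¹ ≡ 103 (mod 107).
Since T is injective, we compute T⁻¹(38): solve 80x + 9 ≡ 38 (mod 107), i.e. 80x ≡ 29 (mod 107).
Multiplying by 80⁻¹ = 103 gives x ≡ 103·29 = 2987 = 27·107 + 98 ≡ 98 (mod 107).
Check: T(98) = 80·98 + 9 = 7849 = 73·107 + 38 ≡ 38 (mod 107).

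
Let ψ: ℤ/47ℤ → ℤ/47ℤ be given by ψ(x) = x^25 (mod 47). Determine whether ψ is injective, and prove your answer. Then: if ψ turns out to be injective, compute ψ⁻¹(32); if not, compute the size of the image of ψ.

Since 47 is prime, the nonzero elements of ℤ/47ℤ form a cyclic group of order 46.
As gcd(25, 46) = 1, raising to the 25th power is a bijection on this group: if u^25 ≡ v^25 then (uv^{−1})^25 = 1, and the only element of order dividing gcd(25, 46) = 1 is 1, so u = v.
With ψ(0) = 0 this makes ψ injective on all of ℤ/47ℤ, hence bijective (finite equal-size domain and codomain). In particular ψ is injective.
Since ψ is injective, we find the preimage of 32. The inverse of x ↦ x^25 on (ℤ/47ℤ)^× is x ↦ x^35, because 25·35 = 875 = 19·46 + 1 ≡ 1 (mod 46) and x^{46} = 1 for x ≠ 0 (Fermat). So ψ⁻¹(32) = 32^35 mod 47.
Repeated squaring mod 47: 32^1 ≡ 32, 32^2 ≡ 32² = 1024 ≡ 37, 32^4 ≡ 37² = 1369 ≡ 6, 32^8 ≡ 6² = 36, 32^16 ≡ 36² = 1296 ≡ 27, 32^32 ≡ 27² = 729 ≡ 24. Since 35 = 32 + 2 + 1, 32^35 ≡ 24·37·32: 24·37 = 888 ≡ 42, then 42·32 = 1344 ≡ 28. So 32^35 ≡ 28 (mod 47).
Hence ψ⁻¹(32) = 28.

28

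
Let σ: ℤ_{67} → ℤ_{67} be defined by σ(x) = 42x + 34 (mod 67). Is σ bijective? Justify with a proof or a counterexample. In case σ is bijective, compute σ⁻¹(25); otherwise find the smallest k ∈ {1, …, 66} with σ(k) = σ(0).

Suppose σ(x_1) = σ(x_2) in ℤ_{67}. Then 42x_1 + 34 ≡ 42x_2 + 34 (mod 67), therefore 42(x_1 − x_2) ≡ 0 (mod 67).
Since gcd(42, 67) = 1, 42 is invertible modulo 67, so x_1 − x_2 ≡ 0 (mod 67), i.e. x_1 = x_2.
We now compute 42⁻¹ mod 67 explicitly. Euclid's algorithm: 67 = 1·42 + 25, 42 = 1·25 + 17, 25 = 1·17 + 8, 17 = 2·8 + 1; back-substituting gives 1 = 8·42 − 5·67, so 42⁻¹ ≡ 8 (mod 67).
Then y ↦ 8(y − 34) is a two-sided inverse to σ, so every y ∈ ℤ_{67} has a preimage.
So σ is bijective.
Since σ is bijective, we compute σ⁻¹(25): solve 42x + 34 ≡ 25 (mod 67), i.e. 42x ≡ 58 (mod 67).
Multiplying by 42⁻¹ = 8 gives x ≡ 8·58 = 464 = 6·67 + 62 ≡ 62 (mod 67).
Check: σ(62) = 42·62 + 34 = 2638 = 39·67 + 25 ≡ 25 (mod 67).

62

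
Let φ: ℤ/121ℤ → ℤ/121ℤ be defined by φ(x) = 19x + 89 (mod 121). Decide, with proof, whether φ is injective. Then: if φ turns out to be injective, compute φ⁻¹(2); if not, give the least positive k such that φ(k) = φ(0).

If φ(x_1) = φ(x_2), then 19x_1 ≡ 19x_2 (mod 121). Because gcd(19, 121) = 1, we may cancel 19 to get x_1 ≡ x_2 (mod 121).
Therefore φ is injective.
We now compute 19⁻¹ mod 121 explicitly. Euclid's algorithm: 121 = 6·19 + 7, 19 = 2·7 + 5, 7 = 1·5 + 2, 5 = 2·2 + 1; back-substituting gives 1 = 51·19 − 8·121, so 19⁻¹ ≡ 51 (mod 121).
Since φ is injective, we find φ⁻¹(2): we need 19x ≡ 2 − 89 ≡ 34 (mod 121). Using 19⁻¹ = 51: x ≡ 51·34 = 1734 = 14·121 + 40, so x = 40.
Check: φ(40) = 19·40 + 89 = 849 = 7·121 + 2 ≡ 2 (mod 121).

40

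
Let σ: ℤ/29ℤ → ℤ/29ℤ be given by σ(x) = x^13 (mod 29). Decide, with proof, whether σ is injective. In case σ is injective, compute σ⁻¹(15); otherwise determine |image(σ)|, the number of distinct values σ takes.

Since 29 is prime, the nonzero elements of ℤ/29ℤ form a cyclic group of order 28.
As gcd(13, 28) = 1, raising to the 13th power is a bijection on this group: if u^13 ≡ v^13 then (uv^{−1})^13 = 1, and the only element of order dividing gcd(13, 28) = 1 is 1, so u = v.
With σ(0) = 0 this makes σ injective on all of ℤ/29ℤ, hence bijective (finite equal-size domain and codomain). In particular σ is injective.
Since σ is injective, we find the preimage of 15. The inverse of x ↦ x^13 on (ℤ/29ℤ)^× is x ↦ x^13, because 13·13 = 169 = 6·28 + 1 ≡ 1 (mod 28) and x^{28} = 1 for x ≠ 0 (Fermat). So σ⁻¹(15) = 15^13 mod 29.
Repeated squaring mod 29: 15^1 ≡ 15, 15^2 ≡ 15² = 225 ≡ 22, 15^4 ≡ 22² = 484 ≡ 20, 15^8 ≡ 20² = 400 ≡ 23. Since 13 = 8 + 4 + 1, 15^13 ≡ 23·20·15: 23·20 = 460 ≡ 25, then 25·15 = 375 ≡ 27. So 15^13 ≡ 27 (mod 29).
Hence σ⁻¹(15) = 27.

27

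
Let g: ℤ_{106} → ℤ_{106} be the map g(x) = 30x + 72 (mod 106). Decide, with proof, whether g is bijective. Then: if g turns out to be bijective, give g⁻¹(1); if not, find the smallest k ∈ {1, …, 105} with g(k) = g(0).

We have gcd(30, 106) = 2 > 1. Taking s = 0 and t = 53: g(0) = 72 and g(53) = 30·53 + 72 = 1662 ≡ 72 (mod 106).
So g(0) = g(53) while 0 ≠ 53, therefore g is not injective, hence not bijective.
Since g is not bijective, we find the least positive k with g(k) = g(0): this means 30k ≡ 0 (mod 106), i.e. 106 ∣ 30k. Since gcd(30, 106) = 2, dividing through by 2 this holds exactly when 53 ∣ 15k, and as gcd(15, 53) = 1, exactly when 53 ∣ k.
The smallest positive such k is 53.

53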